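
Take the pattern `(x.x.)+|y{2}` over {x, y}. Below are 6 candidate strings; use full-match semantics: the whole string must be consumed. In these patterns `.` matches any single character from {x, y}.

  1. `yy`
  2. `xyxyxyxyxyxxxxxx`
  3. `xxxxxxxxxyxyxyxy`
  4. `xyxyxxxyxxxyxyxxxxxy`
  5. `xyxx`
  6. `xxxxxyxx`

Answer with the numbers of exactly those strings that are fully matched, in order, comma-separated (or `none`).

1 → match
2 → match
3 → match
4 → match
5 → match
6 → match

1, 2, 3, 4, 5, 6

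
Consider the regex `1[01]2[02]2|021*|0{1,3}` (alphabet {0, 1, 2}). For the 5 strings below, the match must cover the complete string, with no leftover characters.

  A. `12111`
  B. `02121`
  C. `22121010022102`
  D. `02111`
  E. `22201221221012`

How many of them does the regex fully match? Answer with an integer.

1

A → no match
B → no match
C → no match
D → match
E → no match
Total matched: 1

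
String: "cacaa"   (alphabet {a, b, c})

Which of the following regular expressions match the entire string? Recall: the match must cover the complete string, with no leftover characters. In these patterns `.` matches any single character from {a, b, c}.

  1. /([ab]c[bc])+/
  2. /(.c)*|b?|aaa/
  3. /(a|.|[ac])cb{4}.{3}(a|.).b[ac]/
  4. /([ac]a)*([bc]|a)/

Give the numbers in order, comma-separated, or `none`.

1 → no match
2 → no match
3 → no match
4 → match

4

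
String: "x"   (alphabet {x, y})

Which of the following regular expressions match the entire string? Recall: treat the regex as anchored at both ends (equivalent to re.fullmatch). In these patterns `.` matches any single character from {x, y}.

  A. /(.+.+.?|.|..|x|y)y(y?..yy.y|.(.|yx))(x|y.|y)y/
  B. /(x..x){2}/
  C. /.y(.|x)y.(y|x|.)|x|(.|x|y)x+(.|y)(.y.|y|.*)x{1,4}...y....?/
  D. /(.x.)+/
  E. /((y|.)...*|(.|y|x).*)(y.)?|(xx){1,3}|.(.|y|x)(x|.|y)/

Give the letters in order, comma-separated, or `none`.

A → no match — must end with "y"
B → no match
C → match
D → no match
E → match

C, E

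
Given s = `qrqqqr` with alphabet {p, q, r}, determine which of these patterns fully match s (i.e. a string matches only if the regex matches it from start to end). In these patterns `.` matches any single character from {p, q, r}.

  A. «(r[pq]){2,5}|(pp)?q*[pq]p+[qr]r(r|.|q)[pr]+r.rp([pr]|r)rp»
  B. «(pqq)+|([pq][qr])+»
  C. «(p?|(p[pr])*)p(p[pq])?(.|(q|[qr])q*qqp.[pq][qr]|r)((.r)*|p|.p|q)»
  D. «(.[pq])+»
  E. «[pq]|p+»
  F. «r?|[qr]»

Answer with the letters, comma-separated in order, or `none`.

A → no match
B → match
C → no match
D → no match
E → no match
F → no match

B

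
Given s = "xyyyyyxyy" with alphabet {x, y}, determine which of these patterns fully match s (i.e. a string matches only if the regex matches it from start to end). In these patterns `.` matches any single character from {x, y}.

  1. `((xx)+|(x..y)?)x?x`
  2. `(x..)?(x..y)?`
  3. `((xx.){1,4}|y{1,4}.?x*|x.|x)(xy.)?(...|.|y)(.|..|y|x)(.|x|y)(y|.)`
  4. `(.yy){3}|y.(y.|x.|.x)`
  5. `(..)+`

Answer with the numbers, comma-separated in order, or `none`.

1 → no match — must end with "x"
2 → no match
3 → match
4 → match
5 → no match

3, 4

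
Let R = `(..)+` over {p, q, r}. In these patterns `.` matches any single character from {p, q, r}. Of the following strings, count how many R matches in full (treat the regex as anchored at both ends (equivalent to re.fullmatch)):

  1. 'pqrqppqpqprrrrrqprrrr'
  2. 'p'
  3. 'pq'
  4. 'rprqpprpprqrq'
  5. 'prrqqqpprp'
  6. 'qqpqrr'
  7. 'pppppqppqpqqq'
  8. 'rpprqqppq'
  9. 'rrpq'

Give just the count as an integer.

1 → no match
2 → no match
3 → match
4 → no match
5 → match
6 → match
7 → no match
8 → no match
9 → match
Total matched: 4

4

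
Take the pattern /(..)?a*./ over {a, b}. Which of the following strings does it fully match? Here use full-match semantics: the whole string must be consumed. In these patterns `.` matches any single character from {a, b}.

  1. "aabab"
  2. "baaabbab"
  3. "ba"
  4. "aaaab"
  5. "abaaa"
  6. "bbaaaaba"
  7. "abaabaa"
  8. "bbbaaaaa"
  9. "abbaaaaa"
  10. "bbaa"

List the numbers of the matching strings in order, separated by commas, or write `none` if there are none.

1 → no match
2 → no match
3 → no match
4 → match
5 → match
6 → no match
7 → no match
8 → no match
9 → no match
10 → match

4, 5, 10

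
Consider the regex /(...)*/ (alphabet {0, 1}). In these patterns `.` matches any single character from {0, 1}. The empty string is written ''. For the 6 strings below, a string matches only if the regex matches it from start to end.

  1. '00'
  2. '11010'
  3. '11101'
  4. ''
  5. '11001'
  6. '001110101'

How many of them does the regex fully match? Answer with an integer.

1 → no match
2 → no match
3 → no match
4 → match
5 → no match
6 → match
Total matched: 2

2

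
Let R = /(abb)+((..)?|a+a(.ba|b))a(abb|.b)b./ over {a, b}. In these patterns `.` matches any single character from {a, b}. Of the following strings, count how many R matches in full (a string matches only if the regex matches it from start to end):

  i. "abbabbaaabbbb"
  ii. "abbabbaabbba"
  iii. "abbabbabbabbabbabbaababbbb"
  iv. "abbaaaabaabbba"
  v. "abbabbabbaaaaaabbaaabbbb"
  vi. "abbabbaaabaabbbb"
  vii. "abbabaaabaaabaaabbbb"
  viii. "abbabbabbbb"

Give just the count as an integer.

i → match
ii. "abbabbaabbba" → match
iii → match
iv → match
v → match
vi → match
vii → no match
viii. "abbabbabbbb" → match
Total matched: 7

7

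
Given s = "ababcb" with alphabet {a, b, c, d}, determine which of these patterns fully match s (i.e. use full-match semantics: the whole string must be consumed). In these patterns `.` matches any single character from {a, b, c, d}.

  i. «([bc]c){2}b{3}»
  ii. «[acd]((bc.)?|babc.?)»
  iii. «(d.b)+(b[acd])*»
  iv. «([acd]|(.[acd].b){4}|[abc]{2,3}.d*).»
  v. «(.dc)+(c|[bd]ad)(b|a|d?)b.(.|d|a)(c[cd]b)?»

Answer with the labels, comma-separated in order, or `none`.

ii

i → no match
ii → match
iii → no match — must start with "d"
iv → no match
v → no match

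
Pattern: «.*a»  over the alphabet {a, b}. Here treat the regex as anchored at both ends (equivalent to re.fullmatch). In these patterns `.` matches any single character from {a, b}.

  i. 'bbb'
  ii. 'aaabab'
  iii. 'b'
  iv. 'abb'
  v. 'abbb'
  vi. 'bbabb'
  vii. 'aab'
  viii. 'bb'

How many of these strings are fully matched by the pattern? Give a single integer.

0

i. 'bbb' → no match — must end with 'a'
ii. 'aaabab' → no match — must end with 'a'
iii. 'b' → no match — must end with 'a'
iv. 'abb' → no match — must end with 'a'
v. 'abbb' → no match — must end with 'a'
vi. 'bbabb' → no match — must end with 'a'
vii. 'aab' → no match — must end with 'a'
viii. 'bb' → no match — must end with 'a'
Total matched: 0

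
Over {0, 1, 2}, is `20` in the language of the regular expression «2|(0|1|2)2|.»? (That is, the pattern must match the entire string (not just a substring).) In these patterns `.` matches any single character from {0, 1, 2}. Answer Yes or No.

No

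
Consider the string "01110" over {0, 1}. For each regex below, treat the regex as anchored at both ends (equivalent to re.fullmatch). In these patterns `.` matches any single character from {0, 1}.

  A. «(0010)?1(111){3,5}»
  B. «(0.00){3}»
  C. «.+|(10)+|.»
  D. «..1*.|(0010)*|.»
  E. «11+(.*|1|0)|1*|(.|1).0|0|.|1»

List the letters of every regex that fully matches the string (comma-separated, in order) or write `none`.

C, D

A → no match — must end with "111"
B → no match — must end with "00"
C → match
D → match
E → no match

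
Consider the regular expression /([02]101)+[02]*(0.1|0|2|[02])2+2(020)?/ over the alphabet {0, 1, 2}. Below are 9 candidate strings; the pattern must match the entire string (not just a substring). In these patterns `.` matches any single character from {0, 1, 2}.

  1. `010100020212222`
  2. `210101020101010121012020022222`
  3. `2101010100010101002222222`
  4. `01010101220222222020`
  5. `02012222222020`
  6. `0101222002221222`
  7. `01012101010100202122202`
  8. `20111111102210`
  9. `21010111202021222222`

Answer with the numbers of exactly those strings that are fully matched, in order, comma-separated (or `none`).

1 → match
2 → no match
3 → no match
4 → match
5 → no match
6 → no match
7 → no match
8 → no match
9 → no match

1, 4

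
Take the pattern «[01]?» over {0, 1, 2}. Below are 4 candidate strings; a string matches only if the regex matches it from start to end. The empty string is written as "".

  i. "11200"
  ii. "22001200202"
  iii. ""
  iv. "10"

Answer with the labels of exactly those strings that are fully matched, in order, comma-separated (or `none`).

i. "11200" → no match
ii. "22001200202" → no match
iii. "" → match
iv. "10" → no match

iii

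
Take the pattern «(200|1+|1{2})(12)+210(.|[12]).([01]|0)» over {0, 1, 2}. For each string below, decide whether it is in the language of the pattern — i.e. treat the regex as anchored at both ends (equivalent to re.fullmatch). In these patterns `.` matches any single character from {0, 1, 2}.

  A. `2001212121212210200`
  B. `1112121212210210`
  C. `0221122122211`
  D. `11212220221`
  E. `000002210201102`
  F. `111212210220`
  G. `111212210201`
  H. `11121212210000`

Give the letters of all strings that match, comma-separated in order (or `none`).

A → match
B → match
C → no match
D → no match
E → no match
F → match
G → match
H → match

A, B, F, G, H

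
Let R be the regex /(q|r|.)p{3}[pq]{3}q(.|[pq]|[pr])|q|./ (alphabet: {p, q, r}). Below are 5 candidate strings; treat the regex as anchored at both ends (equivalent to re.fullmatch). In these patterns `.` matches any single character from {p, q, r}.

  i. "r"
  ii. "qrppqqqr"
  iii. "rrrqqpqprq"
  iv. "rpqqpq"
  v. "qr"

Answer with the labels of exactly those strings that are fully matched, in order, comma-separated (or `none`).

i

i → match
ii → no match
iii → no match
iv → no match
v → no match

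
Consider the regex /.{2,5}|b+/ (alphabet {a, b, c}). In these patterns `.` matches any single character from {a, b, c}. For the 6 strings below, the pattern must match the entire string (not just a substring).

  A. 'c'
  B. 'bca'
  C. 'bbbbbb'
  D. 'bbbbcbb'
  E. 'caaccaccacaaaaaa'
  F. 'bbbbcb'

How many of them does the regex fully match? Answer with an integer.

A → no match
B → match
C → match
D → no match
E → no match
F → no match
Total matched: 2

2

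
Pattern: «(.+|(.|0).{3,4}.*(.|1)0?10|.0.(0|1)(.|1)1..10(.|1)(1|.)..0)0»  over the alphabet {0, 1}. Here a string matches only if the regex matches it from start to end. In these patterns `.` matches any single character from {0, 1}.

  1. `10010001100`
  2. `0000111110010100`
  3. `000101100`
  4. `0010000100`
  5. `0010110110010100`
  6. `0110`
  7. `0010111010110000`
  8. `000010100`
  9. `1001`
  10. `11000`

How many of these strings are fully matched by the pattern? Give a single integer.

9

1 → match
2 → match
3 → match
4 → match
5 → match
6 → match
7 → match
8 → match
9 → no match — must end with `0`
10 → match
Total matched: 9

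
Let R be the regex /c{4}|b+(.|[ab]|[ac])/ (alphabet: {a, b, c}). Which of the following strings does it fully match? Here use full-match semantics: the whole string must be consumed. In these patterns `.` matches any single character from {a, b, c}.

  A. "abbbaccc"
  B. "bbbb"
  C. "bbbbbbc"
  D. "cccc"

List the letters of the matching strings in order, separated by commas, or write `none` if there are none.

B, C, D

A → no match
B → match
C → match
D → match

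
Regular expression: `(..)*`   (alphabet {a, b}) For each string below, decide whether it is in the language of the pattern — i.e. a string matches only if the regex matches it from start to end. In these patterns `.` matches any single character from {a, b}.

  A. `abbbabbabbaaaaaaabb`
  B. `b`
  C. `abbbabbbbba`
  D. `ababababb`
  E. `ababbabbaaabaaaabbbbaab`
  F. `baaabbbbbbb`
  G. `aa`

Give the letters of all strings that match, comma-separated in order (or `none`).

G

A → no match
B → no match
C → no match
D → no match
E → no match
F → no match
G → match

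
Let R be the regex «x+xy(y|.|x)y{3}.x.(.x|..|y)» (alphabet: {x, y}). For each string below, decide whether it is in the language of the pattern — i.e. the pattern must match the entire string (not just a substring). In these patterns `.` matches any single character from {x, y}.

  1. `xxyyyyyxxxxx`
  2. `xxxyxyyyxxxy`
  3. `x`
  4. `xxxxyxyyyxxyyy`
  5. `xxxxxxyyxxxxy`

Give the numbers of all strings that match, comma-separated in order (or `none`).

1 → match
2 → match
3 → no match
4 → match
5 → no match

1, 2, 4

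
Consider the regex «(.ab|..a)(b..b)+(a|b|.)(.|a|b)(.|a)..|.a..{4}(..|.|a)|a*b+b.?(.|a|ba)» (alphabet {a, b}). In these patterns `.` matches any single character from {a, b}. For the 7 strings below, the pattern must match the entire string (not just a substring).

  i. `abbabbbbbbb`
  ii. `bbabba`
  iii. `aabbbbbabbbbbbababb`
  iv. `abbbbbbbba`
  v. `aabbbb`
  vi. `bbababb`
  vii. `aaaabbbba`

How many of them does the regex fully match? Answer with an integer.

i → no match
ii → no match
iii → no match
iv → match
v → match
vi → no match
vii → match
Total matched: 3

3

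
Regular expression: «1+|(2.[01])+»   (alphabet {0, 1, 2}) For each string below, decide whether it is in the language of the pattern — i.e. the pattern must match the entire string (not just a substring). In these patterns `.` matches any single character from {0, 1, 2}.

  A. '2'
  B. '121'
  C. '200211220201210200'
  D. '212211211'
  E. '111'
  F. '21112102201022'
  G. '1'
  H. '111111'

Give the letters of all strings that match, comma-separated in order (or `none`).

A → no match
B → no match
C → match
D → no match
E → match
F → no match
G → match
H → match

C, E, G, H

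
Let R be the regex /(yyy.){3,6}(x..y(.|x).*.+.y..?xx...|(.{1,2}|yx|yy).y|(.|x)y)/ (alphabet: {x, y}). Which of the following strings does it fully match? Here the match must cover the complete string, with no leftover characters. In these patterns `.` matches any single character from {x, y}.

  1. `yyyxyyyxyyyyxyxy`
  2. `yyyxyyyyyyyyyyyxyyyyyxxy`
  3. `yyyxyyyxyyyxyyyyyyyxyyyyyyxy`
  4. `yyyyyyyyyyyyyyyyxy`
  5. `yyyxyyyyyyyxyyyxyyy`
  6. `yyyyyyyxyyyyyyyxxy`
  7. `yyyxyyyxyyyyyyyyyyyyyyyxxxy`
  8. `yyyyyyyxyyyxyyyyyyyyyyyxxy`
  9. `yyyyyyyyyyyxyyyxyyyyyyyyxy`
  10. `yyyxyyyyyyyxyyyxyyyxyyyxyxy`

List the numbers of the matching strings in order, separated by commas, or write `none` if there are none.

1, 2, 3, 4, 5, 6, 7, 8, 9, 10

1 → match
2 → match
3 → match
4 → match
5 → match
6 → match
7 → match
8 → match
9 → match
10 → match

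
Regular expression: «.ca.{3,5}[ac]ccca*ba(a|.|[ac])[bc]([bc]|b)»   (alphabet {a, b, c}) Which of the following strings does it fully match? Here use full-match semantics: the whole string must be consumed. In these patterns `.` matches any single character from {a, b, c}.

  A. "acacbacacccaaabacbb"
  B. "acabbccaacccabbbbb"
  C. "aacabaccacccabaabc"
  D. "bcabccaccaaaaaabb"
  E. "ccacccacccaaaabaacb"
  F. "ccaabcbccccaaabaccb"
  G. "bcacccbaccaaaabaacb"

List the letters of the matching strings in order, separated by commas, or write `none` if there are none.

A → match
B → no match
C → no match
D → no match
E → match
F → match
G → no match

A, E, F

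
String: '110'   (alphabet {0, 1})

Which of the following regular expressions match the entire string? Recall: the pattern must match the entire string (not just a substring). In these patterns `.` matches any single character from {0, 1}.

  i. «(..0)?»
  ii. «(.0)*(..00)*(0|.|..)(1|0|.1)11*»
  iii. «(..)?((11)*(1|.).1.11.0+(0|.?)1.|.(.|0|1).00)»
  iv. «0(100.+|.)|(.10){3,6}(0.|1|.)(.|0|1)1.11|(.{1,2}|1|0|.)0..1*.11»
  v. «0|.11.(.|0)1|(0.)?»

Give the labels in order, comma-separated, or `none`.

i → match
ii → no match
iii → no match
iv → no match
v → no match

i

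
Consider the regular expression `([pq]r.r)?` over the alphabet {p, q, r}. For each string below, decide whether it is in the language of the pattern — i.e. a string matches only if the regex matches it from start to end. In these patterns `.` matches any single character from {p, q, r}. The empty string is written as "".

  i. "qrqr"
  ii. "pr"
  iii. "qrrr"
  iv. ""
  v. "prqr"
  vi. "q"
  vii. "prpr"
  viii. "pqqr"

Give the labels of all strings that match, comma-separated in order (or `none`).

i → match
ii → no match
iii → match
iv → match
v → match
vi → no match
vii → match
viii → no match

i, iii, iv, v, vii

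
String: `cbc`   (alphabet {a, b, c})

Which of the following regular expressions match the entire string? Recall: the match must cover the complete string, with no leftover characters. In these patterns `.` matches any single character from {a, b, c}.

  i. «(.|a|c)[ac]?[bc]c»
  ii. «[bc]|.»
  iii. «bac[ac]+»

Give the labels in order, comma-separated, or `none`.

i → match
ii → no match
iii → no match — must start with `bac`

i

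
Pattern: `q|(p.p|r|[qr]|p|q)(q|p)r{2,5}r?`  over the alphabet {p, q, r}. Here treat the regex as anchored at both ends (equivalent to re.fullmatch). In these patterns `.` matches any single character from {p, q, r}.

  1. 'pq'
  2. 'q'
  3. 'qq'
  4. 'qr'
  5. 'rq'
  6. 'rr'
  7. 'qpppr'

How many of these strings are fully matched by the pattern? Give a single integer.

1

1. 'pq' → no match
2. 'q' → match
3. 'qq' → no match
4. 'qr' → no match
5. 'rq' → no match
6. 'rr' → no match
7. 'qpppr' → no match
Total matched: 1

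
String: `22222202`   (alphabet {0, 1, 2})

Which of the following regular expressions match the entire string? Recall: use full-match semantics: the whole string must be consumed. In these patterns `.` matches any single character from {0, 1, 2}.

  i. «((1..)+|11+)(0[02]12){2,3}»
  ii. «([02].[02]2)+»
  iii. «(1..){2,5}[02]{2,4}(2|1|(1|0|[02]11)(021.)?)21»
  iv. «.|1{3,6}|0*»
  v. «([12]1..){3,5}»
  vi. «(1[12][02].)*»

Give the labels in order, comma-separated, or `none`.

i → no match — must end with `12`
ii → match
iii → no match — must start with `1`
iv → no match
v → no match
vi → no match

ii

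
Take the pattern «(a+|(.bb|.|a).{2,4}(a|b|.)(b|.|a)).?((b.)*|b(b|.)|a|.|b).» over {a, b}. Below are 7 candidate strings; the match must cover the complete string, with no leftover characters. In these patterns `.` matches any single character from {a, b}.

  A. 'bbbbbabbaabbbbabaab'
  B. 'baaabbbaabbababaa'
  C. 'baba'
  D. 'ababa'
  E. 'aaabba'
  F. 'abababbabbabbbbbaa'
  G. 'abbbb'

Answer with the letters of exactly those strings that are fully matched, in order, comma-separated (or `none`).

E, G

A → no match
B → no match
C → no match
D → no match
E → match
F → no match
G → match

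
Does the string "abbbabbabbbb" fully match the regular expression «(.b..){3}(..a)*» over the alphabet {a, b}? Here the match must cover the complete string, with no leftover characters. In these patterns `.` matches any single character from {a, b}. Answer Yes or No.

Yes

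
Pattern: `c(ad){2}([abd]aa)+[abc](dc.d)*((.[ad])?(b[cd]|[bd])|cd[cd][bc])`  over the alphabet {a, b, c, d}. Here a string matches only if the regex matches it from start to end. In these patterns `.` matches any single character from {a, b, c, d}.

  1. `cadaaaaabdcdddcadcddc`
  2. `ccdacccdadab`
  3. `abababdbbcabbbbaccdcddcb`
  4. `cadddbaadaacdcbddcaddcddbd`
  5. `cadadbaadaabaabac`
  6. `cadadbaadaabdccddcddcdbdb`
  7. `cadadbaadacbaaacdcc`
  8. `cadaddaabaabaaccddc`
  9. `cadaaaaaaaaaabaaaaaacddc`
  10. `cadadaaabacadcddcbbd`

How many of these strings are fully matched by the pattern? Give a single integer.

1

1 → no match
2 → no match — must start with `cad`
3 → no match — must start with `cad`
4 → no match
5 → no match
6 → no match
7 → no match
8 → match
9 → no match
10 → no match
Total matched: 1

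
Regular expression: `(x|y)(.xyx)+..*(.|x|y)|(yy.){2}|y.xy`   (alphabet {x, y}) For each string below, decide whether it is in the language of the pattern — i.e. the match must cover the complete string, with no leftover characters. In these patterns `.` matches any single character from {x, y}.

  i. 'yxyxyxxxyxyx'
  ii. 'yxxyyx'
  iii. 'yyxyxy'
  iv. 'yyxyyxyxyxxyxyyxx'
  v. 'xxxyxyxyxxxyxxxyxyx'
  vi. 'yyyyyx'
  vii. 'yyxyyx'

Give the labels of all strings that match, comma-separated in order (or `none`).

v, vi, vii

i → no match
ii → no match
iii → no match
iv → no match
v → match
vi → match
vii → match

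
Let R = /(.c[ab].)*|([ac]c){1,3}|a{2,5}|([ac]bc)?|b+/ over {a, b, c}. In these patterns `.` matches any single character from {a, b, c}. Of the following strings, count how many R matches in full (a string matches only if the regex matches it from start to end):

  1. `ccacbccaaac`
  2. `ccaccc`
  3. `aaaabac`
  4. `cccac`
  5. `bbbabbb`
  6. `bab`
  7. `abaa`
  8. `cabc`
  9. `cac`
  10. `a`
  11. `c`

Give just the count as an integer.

1. `ccacbccaaac` → no match
2. `ccaccc` → match
3. `aaaabac` → no match
4. `cccac` → no match
5. `bbbabbb` → no match
6. `bab` → no match
7. `abaa` → no match
8. `cabc` → no match
9. `cac` → no match
10. `a` → no match
11. `c` → no match
Total matched: 1

1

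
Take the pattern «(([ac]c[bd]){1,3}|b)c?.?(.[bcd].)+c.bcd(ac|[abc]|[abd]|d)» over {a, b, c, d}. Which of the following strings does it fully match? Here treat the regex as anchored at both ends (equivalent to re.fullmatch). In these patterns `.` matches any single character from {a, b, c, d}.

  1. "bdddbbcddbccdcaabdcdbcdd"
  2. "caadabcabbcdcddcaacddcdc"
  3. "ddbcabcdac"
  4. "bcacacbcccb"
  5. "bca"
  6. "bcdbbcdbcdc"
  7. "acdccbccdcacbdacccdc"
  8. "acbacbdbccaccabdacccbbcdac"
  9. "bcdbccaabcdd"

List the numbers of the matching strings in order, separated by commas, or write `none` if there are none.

6, 8

1 → no match
2 → no match
3 → no match
4 → no match
5 → no match
6 → match
7 → no match
8 → match
9 → no match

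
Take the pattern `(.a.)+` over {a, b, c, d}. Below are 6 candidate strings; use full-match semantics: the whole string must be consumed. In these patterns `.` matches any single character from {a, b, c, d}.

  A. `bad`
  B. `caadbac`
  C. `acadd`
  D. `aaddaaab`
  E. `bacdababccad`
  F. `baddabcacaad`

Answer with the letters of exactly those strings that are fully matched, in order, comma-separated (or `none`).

A, F

A. `bad` → match
B. `caadbac` → no match
C. `acadd` → no match
D. `aaddaaab` → no match
E. `bacdababccad` → no match
F. `baddabcacaad` → match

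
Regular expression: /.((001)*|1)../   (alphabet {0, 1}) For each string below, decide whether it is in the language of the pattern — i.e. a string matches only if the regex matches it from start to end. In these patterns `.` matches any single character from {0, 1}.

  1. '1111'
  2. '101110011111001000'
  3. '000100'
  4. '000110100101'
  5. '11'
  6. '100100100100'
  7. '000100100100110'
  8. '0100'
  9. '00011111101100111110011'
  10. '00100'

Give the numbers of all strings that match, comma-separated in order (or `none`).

1, 3, 6, 7, 8

1 → match
2 → no match
3 → match
4 → no match
5 → no match
6 → match
7 → match
8 → match
9 → no match
10 → no match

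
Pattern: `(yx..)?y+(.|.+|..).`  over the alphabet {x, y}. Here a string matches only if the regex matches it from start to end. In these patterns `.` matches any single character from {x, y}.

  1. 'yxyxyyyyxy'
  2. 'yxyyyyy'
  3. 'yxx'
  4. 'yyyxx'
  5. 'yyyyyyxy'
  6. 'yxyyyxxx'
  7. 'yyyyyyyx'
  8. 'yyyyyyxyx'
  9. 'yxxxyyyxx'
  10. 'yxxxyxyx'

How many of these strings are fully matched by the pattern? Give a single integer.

10

1 → match
2 → match
3 → match
4 → match
5 → match
6 → match
7 → match
8 → match
9 → match
10 → match
Total matched: 10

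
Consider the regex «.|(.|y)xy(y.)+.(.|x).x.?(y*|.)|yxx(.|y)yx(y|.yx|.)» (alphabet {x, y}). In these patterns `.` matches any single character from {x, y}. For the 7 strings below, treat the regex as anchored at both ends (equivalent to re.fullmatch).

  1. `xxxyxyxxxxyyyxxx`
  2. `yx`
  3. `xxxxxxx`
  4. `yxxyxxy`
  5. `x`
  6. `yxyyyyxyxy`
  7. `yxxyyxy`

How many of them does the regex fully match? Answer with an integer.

1 → no match
2. `yx` → no match
3. `xxxxxxx` → no match
4. `yxxyxxy` → no match
5. `x` → match
6. `yxyyyyxyxy` → match
7. `yxxyyxy` → match
Total matched: 3

3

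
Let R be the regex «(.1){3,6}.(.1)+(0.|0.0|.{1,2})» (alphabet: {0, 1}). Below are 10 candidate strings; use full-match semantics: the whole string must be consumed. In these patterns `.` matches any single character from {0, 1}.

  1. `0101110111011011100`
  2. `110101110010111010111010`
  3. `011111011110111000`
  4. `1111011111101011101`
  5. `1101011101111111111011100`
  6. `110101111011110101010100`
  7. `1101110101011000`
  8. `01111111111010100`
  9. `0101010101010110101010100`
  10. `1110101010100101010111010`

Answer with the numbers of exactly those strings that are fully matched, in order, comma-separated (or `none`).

1 → match
2 → match
3 → match
4 → match
5 → match
6 → no match
7 → match
8 → match
9 → match
10 → no match

1, 2, 3, 4, 5, 7, 8, 9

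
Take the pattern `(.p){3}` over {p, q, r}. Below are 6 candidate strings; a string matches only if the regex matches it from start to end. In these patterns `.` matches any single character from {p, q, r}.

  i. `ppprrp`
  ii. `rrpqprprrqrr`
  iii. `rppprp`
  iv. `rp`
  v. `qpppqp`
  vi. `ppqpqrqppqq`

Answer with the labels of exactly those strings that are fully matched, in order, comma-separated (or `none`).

i → no match
ii → no match — must end with `p`
iii → match
iv → no match
v → match
vi → no match — must end with `p`

iii, v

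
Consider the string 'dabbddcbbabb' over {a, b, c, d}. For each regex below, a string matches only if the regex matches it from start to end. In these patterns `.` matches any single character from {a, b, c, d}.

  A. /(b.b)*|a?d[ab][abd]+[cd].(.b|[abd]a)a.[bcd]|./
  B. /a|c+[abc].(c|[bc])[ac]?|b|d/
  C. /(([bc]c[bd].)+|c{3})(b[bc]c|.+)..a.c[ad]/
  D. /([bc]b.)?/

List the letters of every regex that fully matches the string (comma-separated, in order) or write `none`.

A

A → match
B → no match
C → no match
D → no match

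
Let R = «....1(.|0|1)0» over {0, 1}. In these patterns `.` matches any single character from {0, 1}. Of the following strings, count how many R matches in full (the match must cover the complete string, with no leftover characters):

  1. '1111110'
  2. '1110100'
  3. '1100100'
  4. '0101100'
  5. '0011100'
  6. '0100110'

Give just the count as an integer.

1 → match
2 → match
3 → match
4 → match
5 → match
6 → match
Total matched: 6

6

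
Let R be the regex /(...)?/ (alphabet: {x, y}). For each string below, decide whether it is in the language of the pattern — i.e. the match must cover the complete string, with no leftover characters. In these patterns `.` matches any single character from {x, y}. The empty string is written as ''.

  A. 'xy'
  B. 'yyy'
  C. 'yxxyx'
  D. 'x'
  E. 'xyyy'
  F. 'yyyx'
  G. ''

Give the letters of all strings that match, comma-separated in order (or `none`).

A → no match
B → match
C → no match
D → no match
E → no match
F → no match
G → match

B, G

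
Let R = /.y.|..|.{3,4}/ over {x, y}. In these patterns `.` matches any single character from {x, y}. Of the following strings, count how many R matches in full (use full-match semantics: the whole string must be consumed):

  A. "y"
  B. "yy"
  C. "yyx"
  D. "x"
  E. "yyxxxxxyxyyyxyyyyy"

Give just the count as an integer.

2

A. "y" → no match
B. "yy" → match
C. "yyx" → match
D. "x" → no match
E → no match
Total matched: 2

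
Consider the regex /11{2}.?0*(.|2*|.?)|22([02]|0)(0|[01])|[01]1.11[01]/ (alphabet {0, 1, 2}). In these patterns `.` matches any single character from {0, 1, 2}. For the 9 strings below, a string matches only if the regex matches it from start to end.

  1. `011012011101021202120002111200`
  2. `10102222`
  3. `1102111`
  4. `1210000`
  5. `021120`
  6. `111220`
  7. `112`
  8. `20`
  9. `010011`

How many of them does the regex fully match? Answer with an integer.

0

1 → no match
2 → no match
3 → no match
4 → no match
5 → no match
6 → no match
7 → no match
8 → no match
9 → no match
Total matched: 0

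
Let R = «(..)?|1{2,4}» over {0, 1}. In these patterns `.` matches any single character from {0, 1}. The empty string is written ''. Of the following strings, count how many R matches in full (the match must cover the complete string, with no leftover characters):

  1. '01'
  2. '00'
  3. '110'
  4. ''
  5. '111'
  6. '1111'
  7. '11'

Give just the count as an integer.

6

1 → match
2 → match
3 → no match
4 → match
5 → match
6 → match
7 → match
Total matched: 6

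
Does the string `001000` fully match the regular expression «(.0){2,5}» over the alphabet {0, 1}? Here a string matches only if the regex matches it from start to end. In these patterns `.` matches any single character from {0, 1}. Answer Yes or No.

Yes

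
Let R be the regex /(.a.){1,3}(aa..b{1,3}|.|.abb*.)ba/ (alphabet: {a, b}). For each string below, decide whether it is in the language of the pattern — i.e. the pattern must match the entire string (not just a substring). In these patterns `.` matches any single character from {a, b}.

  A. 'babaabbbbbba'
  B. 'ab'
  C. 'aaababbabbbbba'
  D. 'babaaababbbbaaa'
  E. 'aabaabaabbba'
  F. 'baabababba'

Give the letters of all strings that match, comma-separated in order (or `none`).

A → match
B → no match — must end with 'ba'
C → match
D → no match — must end with 'ba'
E → match
F → no match

A, C, E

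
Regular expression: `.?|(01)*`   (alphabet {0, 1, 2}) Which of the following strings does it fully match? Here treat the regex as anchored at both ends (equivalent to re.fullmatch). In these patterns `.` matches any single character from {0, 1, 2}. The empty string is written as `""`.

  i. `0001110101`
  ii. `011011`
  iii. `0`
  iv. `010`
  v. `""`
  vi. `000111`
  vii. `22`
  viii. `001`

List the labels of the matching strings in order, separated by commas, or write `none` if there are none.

iii, v

i → no match
ii → no match
iii → match
iv → no match
v → match
vi → no match
vii → no match
viii → no match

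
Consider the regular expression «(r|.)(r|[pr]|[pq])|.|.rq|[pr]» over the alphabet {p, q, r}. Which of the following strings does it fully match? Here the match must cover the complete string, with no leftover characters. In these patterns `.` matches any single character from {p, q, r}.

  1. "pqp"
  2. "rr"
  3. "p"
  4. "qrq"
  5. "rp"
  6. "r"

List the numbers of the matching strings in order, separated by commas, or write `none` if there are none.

1 → no match
2 → match
3 → match
4 → match
5 → match
6 → match

2, 3, 4, 5, 6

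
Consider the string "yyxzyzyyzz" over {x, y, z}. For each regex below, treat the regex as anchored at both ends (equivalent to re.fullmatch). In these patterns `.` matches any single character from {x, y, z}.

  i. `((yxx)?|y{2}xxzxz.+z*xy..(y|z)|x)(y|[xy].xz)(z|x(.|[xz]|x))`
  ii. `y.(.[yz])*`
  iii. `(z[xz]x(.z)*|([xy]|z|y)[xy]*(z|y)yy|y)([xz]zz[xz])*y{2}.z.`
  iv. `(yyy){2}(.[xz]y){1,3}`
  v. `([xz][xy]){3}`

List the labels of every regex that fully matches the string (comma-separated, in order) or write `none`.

i → no match
ii → match
iii → no match
iv → no match — must start with "yyy"
v → no match

ii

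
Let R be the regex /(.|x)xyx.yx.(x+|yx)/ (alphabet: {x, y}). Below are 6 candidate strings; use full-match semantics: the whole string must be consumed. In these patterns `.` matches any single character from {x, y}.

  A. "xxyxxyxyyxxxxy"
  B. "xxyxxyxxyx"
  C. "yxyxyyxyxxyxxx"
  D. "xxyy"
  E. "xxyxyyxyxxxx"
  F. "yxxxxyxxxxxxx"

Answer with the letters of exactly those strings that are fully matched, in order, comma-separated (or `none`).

A → no match
B. "xxyxxyxxyx" → match
C → no match
D. "xxyy" → no match
E. "xxyxyyxyxxxx" → match
F → no match

B, E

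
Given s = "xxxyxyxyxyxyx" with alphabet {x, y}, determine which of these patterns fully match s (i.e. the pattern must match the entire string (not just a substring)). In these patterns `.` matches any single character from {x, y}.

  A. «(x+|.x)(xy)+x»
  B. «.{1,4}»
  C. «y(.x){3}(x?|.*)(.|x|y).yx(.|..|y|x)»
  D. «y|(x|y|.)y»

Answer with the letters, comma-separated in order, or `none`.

A

A → match
B → no match
C → no match — must start with "y"
D → no match — must end with "y"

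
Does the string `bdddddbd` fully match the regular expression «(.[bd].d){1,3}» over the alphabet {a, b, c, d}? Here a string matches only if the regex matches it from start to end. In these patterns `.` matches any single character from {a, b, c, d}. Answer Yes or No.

Yes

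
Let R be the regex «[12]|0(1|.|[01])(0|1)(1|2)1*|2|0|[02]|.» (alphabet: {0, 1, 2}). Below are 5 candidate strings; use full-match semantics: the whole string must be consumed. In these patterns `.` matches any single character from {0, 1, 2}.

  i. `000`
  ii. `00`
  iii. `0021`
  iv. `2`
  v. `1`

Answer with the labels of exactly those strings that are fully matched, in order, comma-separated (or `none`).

i → no match
ii → no match
iii → no match
iv → match
v → match

iv, v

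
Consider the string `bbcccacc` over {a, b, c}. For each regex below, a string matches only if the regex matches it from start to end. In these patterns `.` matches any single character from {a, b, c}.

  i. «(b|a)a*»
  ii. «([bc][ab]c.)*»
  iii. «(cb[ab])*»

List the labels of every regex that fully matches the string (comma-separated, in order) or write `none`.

i → no match
ii → match
iii → no match

ii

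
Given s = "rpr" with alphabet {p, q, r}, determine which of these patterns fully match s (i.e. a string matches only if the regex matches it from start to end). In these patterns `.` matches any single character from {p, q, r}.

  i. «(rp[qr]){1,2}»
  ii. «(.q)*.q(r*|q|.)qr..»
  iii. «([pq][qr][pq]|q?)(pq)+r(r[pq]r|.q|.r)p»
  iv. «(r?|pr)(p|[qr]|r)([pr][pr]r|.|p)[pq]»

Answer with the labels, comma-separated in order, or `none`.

i

i → match
ii → no match
iii → no match — must end with "p"
iv → no match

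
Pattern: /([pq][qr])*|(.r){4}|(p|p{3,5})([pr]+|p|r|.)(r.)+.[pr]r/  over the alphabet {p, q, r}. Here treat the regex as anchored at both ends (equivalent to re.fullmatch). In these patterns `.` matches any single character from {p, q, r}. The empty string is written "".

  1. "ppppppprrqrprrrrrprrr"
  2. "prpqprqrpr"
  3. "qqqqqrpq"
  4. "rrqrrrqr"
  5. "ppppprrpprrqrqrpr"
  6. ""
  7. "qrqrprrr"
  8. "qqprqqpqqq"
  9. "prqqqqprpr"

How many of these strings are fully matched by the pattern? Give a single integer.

9

1 → match
2 → match
3 → match
4 → match
5 → match
6 → match
7 → match
8 → match
9 → match
Total matched: 9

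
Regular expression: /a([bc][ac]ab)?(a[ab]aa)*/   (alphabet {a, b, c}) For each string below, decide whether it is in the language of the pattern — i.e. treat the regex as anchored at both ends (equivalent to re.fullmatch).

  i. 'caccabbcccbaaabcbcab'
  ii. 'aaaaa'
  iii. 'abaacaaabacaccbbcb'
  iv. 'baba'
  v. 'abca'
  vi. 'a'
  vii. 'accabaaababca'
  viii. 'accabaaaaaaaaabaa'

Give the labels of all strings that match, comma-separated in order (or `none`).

ii, vi, viii

i → no match — must start with 'a'
ii → match
iii → no match
iv → no match — must start with 'a'
v → no match
vi → match
vii → no match
viii → match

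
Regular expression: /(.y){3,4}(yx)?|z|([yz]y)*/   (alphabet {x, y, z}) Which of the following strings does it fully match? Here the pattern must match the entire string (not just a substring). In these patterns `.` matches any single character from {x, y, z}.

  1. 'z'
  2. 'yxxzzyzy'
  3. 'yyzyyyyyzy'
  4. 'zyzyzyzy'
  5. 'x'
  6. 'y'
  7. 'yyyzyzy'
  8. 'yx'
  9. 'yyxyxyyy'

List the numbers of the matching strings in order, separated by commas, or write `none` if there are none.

1, 3, 4, 9

1 → match
2 → no match
3 → match
4 → match
5 → no match
6 → no match
7 → no match
8 → no match
9 → match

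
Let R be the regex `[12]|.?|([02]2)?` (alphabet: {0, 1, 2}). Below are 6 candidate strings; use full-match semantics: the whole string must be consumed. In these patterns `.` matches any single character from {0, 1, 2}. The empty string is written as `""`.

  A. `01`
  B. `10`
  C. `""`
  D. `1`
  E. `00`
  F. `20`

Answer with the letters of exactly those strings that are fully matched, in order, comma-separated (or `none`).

C, D

A. `01` → no match
B. `10` → no match
C. `""` → match
D. `1` → match
E. `00` → no match
F. `20` → no match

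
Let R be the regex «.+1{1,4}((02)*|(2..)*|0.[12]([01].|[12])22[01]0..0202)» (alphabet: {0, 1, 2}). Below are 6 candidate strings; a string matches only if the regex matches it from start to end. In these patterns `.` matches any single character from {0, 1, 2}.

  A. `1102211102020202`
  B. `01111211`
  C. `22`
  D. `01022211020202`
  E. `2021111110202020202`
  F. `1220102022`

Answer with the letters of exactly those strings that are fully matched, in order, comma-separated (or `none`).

A, B, D, E

A → match
B → match
C → no match
D → match
E → match
F → no match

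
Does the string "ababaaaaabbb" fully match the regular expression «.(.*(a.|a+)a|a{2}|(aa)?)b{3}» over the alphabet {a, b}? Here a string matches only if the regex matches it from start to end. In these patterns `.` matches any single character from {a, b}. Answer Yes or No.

Yes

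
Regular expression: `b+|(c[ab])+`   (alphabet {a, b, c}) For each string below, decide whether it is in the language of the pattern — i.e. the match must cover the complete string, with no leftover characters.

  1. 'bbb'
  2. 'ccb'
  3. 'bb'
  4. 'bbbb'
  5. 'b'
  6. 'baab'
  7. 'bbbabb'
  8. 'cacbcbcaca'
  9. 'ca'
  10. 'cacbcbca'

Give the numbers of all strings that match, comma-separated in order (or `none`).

1, 3, 4, 5, 8, 9, 10

1 → match
2 → no match
3 → match
4 → match
5 → match
6 → no match
7 → no match
8 → match
9 → match
10 → match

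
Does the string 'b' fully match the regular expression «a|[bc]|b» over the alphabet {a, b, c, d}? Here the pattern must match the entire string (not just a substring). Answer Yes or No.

Yes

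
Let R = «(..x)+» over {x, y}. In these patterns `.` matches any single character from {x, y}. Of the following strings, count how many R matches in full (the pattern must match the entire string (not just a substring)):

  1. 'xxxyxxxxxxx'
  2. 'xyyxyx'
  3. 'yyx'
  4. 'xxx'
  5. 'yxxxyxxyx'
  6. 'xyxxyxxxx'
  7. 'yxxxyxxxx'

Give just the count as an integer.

5

1. 'xxxyxxxxxxx' → no match
2. 'xyyxyx' → no match
3. 'yyx' → match
4. 'xxx' → match
5. 'yxxxyxxyx' → match
6. 'xyxxyxxxx' → match
7. 'yxxxyxxxx' → match
Total matched: 5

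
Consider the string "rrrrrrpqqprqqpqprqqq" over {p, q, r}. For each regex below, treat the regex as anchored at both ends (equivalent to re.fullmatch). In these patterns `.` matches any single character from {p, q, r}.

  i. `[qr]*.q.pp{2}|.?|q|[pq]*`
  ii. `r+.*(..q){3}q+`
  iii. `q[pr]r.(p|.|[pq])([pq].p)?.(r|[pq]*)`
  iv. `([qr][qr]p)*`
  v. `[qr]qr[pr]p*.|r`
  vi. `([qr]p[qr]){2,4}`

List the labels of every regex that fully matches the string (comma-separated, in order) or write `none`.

ii

i → no match
ii → match
iii → no match — must start with "q"
iv → no match
v → no match
vi → no match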